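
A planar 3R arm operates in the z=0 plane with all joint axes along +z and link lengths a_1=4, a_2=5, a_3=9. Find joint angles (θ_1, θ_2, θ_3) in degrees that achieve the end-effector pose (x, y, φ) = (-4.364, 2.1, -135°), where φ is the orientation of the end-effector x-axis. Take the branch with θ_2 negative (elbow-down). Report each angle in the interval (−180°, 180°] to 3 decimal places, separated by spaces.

wrist centre = target − a_3·(cos φ, sin φ) = (2.0000, 8.4640)
cos θ_2 = (75.6385−4²−5²)/(2·4·5) = 0.8660; θ_2 = -30.0073° (elbow-down)
β = atan2(8.4640,2.0000) = 76.7054°; ψ = atan2(-2.5005,8.3298) = -16.7094°
θ_1 = β − ψ = 93.4147°
θ_3 = φ − θ_1 − θ_2 = 161.5925° (wrapped to (-180°,180°])

93.415 -30.007 161.593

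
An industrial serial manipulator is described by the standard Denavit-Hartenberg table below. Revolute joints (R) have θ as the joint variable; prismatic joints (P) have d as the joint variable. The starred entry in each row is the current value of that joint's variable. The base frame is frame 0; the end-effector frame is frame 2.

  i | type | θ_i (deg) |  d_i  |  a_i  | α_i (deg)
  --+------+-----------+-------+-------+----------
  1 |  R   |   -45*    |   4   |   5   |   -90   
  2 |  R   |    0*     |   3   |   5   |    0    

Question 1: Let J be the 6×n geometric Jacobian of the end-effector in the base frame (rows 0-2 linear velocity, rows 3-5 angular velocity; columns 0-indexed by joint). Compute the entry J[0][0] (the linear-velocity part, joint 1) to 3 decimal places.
4.950

axis z_0 = ẑ; lever o_n−o_0 = (9.1924,-4.9497,4.0000)
cross product → J_v[:, 0] = (4.9497,9.1924,-0.0000)
J_ω[:, 0] = z_0
entry J[0][0] = 4.9497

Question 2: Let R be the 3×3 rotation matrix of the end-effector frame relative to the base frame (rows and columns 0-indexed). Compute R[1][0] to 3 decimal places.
-0.707

End-effector x-axis (col 0 of R) = (0.7071,-0.7071,0.0000)
R[1][0] = -0.7071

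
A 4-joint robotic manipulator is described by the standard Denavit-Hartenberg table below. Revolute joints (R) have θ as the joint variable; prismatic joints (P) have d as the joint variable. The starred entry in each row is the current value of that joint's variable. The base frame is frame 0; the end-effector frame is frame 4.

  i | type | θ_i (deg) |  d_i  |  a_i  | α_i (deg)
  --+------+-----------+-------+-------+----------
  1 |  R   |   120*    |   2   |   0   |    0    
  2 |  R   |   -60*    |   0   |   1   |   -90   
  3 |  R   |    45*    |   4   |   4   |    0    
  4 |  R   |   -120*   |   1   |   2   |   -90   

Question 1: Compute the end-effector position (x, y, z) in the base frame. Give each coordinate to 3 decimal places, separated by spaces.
after link 1: o_1 = (0.0000, 0.0000, 2.0000)
after link 2: o_2 = (0.5000, 0.8660, 2.0000)
after link 3: o_3 = (-1.5499, 5.3155, -0.8284)
after link 4: o_4 = (-2.1571, 6.2638, 1.1034)

-2.157 6.264 1.103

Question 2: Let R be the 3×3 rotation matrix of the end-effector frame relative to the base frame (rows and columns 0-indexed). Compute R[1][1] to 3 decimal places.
End-effector y-axis (col 1 of R) = (0.8660,-0.5000,-0.0000)
R[1][1] = -0.5000

-0.500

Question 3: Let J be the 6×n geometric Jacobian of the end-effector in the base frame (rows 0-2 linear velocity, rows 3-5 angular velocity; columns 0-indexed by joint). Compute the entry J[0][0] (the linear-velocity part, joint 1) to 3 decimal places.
-6.264

axis z_0 = ẑ; lever o_n−o_0 = (-2.1571,6.2638,1.1034)
cross product → J_v[:, 0] = (-6.2638,-2.1571,0.0000)
J_ω[:, 0] = z_0
entry J[0][0] = -6.2638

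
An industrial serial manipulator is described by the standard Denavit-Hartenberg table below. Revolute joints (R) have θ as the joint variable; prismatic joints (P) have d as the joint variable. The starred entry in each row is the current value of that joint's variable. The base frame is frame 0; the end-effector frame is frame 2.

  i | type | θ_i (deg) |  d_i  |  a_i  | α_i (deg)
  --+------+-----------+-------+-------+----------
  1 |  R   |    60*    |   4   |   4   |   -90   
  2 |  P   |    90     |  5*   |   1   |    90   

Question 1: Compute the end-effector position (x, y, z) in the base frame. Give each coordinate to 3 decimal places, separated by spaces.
after link 1: o_1 = (2.0000, 3.4641, 4.0000)
after link 2: o_2 = (-2.3301, 5.9641, 3.0000)

-2.330 5.964 3.000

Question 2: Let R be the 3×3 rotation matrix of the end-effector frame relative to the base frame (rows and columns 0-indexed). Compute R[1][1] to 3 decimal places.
0.500

End-effector y-axis (col 1 of R) = (-0.8660,0.5000,0.0000)
R[1][1] = 0.5000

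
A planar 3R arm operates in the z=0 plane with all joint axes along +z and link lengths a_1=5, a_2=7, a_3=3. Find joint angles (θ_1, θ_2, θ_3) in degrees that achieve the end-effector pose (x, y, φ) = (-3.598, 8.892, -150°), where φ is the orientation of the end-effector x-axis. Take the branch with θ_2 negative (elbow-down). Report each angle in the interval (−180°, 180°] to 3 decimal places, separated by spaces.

130.996 -60.006 139.010

wrist centre = target − a_3·(cos φ, sin φ) = (-0.9999, 10.3920)
cos θ_2 = (108.9935−5²−7²)/(2·5·7) = 0.4999; θ_2 = -60.0061° (elbow-down)
β = atan2(10.3920,-0.9999) = 95.4961°; ψ = atan2(-6.0626,8.4994) = -35.5001°
θ_1 = β − ψ = 130.9962°
θ_3 = φ − θ_1 − θ_2 = 139.0099° (wrapped to (-180°,180°])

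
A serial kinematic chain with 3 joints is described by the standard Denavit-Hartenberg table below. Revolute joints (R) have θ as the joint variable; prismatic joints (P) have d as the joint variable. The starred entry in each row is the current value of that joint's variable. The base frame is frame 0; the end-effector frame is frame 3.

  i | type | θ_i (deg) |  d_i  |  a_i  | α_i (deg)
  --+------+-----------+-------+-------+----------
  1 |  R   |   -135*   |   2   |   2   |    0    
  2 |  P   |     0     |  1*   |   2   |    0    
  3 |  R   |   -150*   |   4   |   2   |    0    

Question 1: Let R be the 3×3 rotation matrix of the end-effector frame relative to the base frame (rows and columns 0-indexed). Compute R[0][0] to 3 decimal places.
End-effector x-axis (col 0 of R) = (0.2588,0.9659,0.0000)
R[0][0] = 0.2588

0.259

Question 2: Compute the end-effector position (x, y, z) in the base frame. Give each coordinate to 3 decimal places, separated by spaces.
after link 1: o_1 = (-1.4142, -1.4142, 2.0000)
after link 2: o_2 = (-2.8284, -2.8284, 3.0000)
after link 3: o_3 = (-2.3108, -0.8966, 7.0000)

-2.311 -0.897 7.000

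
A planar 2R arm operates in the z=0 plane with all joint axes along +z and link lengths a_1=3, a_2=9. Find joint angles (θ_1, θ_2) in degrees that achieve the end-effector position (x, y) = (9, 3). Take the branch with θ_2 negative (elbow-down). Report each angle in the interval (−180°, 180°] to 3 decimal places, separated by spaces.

90.000 -90.000

cos θ_2 = (90.0000−3²−9²)/(2·3·9) = 0.0000; θ_2 = -90.0000° (elbow-down)
β = atan2(3.0000,9.0000) = 18.4349°; ψ = atan2(-9.0000,3.0000) = -71.5651°
θ_1 = β − ψ = 90.0000°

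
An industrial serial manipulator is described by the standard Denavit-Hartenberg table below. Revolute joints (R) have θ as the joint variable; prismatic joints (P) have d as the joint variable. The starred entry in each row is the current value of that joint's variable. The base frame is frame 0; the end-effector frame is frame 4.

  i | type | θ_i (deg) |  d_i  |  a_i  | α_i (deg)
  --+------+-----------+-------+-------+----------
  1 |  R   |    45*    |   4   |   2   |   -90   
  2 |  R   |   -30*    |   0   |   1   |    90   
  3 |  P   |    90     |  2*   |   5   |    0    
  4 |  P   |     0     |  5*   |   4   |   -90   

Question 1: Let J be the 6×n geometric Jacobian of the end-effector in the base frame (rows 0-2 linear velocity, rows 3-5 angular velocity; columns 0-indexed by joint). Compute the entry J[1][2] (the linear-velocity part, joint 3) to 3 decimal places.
-0.354

prismatic axis z_2 = (-0.3536,-0.3536,0.8660)
J_v[:, 2] = z_2; J_ω[:, 2] = (0,0,0)
entry J[1][2] = -0.3536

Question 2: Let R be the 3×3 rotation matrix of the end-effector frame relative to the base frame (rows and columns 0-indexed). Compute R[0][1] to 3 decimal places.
End-effector y-axis (col 1 of R) = (0.3536,0.3536,-0.8660)
R[0][1] = 0.3536

0.354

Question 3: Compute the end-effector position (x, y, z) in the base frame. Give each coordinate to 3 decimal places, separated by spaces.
after link 1: o_1 = (1.4142, 1.4142, 4.0000)
after link 2: o_2 = (2.0266, 2.0266, 4.5000)
after link 3: o_3 = (-2.2161, 4.8550, 6.2321)
after link 4: o_4 = (-6.8122, 5.9157, 10.5622)

-6.812 5.916 10.562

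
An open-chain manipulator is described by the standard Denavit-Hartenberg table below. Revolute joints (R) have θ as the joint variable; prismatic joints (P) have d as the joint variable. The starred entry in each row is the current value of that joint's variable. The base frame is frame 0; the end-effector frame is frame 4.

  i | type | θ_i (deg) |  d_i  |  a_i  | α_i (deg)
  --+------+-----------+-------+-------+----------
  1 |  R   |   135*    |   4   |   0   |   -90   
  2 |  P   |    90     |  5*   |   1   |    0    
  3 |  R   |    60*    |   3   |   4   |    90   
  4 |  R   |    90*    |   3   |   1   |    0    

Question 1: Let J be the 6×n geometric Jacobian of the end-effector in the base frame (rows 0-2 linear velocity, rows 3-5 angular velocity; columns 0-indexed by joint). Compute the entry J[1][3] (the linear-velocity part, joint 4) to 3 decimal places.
0.612

axis z_3 = (-0.3536,0.3536,-0.8660); lever o_n−o_3 = (-1.7678,0.3536,-2.5981)
cross product → J_v[:, 3] = (-0.6124,0.6124,0.5000)
J_ω[:, 3] = z_3
entry J[1][3] = 0.6124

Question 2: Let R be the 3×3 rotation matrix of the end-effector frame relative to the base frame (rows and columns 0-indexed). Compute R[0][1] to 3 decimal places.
-0.612

End-effector y-axis (col 1 of R) = (-0.6124,0.6124,0.5000)
R[0][1] = -0.6124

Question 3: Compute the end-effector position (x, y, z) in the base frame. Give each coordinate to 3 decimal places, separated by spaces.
-4.975 -7.753 -1.598

after link 1: o_1 = (0.0000, 0.0000, 4.0000)
after link 2: o_2 = (-3.5355, -3.5355, 3.0000)
after link 3: o_3 = (-3.2074, -8.1063, 1.0000)
after link 4: o_4 = (-4.9751, -7.7528, -1.5981)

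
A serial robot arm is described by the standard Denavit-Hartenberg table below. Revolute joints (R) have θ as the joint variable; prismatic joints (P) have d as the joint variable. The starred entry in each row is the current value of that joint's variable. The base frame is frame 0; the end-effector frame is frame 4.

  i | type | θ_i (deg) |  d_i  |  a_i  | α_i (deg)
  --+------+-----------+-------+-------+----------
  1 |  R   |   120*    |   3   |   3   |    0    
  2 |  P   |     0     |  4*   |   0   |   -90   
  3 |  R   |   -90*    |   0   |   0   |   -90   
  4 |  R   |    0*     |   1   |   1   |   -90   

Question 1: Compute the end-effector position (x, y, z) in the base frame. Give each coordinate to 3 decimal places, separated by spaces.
after link 1: o_1 = (-1.5000, 2.5981, 3.0000)
after link 2: o_2 = (-1.5000, 2.5981, 7.0000)
after link 3: o_3 = (-1.5000, 2.5981, 7.0000)
after link 4: o_4 = (-2.0000, 3.4641, 8.0000)

-2.000 3.464 8.000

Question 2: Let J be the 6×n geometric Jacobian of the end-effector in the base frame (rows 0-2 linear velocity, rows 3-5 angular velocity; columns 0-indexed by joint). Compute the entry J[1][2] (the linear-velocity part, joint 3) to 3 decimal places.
0.866

axis z_2 = (-0.8660,-0.5000,0.0000); lever o_n−o_2 = (-0.5000,0.8660,1.0000)
cross product → J_v[:, 2] = (-0.5000,0.8660,-1.0000)
J_ω[:, 2] = z_2
entry J[1][2] = 0.8660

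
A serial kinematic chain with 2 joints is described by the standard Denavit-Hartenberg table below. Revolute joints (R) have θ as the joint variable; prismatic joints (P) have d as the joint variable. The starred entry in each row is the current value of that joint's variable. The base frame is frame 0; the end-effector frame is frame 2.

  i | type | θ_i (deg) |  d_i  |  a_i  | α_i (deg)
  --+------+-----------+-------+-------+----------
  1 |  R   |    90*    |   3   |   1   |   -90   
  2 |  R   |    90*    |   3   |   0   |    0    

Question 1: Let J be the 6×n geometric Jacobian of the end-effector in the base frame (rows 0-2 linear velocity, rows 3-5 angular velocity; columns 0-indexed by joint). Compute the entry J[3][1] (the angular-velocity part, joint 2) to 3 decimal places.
-1.000

axis z_1 = (-1.0000,0.0000,0.0000); lever o_n−o_1 = (-3.0000,0.0000,0.0000)
cross product → J_v[:, 1] = (-0.0000,-0.0000,-0.0000)
J_ω[:, 1] = z_1
entry J[3][1] = -1.0000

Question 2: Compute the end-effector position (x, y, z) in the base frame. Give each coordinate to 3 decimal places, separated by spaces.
-3.000 1.000 3.000

after link 1: o_1 = (0.0000, 1.0000, 3.0000)
after link 2: o_2 = (-3.0000, 1.0000, 3.0000)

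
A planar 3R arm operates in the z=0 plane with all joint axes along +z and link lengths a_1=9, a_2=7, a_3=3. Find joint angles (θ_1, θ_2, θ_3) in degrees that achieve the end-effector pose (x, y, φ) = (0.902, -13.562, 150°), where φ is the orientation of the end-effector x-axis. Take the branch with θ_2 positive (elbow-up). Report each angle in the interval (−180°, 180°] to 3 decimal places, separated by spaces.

wrist centre = target − a_3·(cos φ, sin φ) = (3.5001, -15.0620)
cos θ_2 = (239.1144−9²−7²)/(2·9·7) = 0.8660; θ_2 = 30.0044° (elbow-up)
β = atan2(-15.0620,3.5001) = -76.9179°; ψ = atan2(3.5005,15.0619) = 13.0836°
θ_1 = β − ψ = -90.0015°
θ_3 = φ − θ_1 − θ_2 = -150.0029° (wrapped to (-180°,180°])

-90.001 30.004 -150.003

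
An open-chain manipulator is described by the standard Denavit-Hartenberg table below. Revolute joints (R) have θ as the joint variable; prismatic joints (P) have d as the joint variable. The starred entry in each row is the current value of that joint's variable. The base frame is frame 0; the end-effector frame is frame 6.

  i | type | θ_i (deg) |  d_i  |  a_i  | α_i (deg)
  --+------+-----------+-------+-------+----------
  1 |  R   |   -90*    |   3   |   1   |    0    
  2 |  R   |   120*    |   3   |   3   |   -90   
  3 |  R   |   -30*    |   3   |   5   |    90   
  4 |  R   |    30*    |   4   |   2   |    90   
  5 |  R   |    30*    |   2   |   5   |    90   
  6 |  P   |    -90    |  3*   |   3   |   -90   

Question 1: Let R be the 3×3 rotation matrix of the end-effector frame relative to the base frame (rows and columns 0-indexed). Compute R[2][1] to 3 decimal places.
0.533

End-effector y-axis (col 1 of R) = (-0.5748,-0.6205,0.5335)
R[2][1] = 0.5335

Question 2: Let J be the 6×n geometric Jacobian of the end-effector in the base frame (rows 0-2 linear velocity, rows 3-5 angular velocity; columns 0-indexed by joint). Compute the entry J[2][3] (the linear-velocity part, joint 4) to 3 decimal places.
-2.391

axis z_3 = (-0.4330,-0.2500,0.8660); lever o_n−o_3 = (0.6307,5.8849,6.5197)
cross product → J_v[:, 3] = (-6.7264,3.3693,-2.3905)
J_ω[:, 3] = z_3
entry J[2][3] = -2.3905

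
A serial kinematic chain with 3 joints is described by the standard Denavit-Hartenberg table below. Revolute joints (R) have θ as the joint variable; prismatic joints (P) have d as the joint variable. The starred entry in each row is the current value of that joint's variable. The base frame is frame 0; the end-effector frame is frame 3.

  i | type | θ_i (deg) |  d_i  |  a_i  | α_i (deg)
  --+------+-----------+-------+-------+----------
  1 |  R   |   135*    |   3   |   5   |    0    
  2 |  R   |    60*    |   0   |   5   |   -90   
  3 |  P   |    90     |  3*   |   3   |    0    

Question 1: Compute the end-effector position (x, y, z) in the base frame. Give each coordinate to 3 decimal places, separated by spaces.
-7.589 -0.656 0.000

after link 1: o_1 = (-3.5355, 3.5355, 3.0000)
after link 2: o_2 = (-8.3652, 2.2414, 3.0000)
after link 3: o_3 = (-7.5887, -0.6563, 0.0000)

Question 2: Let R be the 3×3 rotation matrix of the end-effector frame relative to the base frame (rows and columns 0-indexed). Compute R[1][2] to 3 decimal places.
End-effector z-axis (col 2 of R) = (0.2588,-0.9659,0.0000)
R[1][2] = -0.9659

-0.966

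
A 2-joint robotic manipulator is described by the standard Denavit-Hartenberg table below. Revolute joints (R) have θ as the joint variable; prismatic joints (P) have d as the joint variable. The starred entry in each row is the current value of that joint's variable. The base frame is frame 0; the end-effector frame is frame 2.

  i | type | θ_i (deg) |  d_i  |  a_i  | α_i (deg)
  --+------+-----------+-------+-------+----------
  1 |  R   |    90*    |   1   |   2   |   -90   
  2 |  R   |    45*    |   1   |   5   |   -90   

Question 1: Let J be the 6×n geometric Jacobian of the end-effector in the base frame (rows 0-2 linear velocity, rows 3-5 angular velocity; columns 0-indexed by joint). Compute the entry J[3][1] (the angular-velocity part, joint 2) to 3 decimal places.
axis z_1 = (-1.0000,0.0000,0.0000); lever o_n−o_1 = (-1.0000,3.5355,-3.5355)
cross product → J_v[:, 1] = (-0.0000,-3.5355,-3.5355)
J_ω[:, 1] = z_1
entry J[3][1] = -1.0000

-1.000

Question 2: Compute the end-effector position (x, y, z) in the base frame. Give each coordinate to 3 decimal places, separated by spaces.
-1.000 5.536 -2.536

after link 1: o_1 = (0.0000, 2.0000, 1.0000)
after link 2: o_2 = (-1.0000, 5.5355, -2.5355)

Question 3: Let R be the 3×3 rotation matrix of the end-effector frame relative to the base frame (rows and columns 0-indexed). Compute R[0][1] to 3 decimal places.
End-effector y-axis (col 1 of R) = (1.0000,-0.0000,-0.0000)
R[0][1] = 1.0000

1.000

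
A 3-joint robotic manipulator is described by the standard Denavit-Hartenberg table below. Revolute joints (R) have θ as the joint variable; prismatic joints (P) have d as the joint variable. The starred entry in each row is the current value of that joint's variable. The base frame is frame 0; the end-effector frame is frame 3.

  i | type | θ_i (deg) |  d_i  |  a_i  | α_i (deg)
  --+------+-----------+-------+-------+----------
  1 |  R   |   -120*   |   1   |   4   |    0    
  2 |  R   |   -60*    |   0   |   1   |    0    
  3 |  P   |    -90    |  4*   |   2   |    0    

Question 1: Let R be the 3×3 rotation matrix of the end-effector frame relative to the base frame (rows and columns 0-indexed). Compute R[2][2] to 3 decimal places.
End-effector z-axis (col 2 of R) = (0.0000,0.0000,1.0000)
R[2][2] = 1.0000

1.000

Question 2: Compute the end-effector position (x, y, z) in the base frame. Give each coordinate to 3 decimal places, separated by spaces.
-3.000 -1.464 5.000

after link 1: o_1 = (-2.0000, -3.4641, 1.0000)
after link 2: o_2 = (-3.0000, -3.4641, 1.0000)
after link 3: o_3 = (-3.0000, -1.4641, 5.0000)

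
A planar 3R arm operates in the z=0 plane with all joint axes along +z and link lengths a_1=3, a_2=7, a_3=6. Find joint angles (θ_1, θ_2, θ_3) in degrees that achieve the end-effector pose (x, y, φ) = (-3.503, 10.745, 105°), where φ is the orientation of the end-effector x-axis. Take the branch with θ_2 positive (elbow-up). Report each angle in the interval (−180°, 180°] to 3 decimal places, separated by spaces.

0.001 135.003 -30.004

wrist centre = target − a_3·(cos φ, sin φ) = (-1.9501, 4.9494)
cos θ_2 = (28.2998−3²−7²)/(2·3·7) = -0.7071; θ_2 = 135.0032° (elbow-up)
β = atan2(4.9494,-1.9501) = 111.5045°; ψ = atan2(4.9495,-1.9500) = 111.5038°
θ_1 = β − ψ = 0.0007°
θ_3 = φ − θ_1 − θ_2 = -30.0039° (wrapped to (-180°,180°])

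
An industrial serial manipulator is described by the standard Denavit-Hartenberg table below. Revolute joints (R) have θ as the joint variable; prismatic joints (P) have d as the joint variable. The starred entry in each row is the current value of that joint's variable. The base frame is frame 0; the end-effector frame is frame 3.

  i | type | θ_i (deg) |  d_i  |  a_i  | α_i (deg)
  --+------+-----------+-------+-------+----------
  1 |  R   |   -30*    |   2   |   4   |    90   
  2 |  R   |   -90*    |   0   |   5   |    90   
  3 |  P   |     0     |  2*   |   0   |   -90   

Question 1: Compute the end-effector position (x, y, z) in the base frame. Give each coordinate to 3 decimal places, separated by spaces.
1.732 -1.000 -3.000

after link 1: o_1 = (3.4641, -2.0000, 2.0000)
after link 2: o_2 = (3.4641, -2.0000, -3.0000)
after link 3: o_3 = (1.7321, -1.0000, -3.0000)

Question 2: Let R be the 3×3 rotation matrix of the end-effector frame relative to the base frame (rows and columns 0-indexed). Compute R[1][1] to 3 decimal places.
End-effector y-axis (col 1 of R) = (0.8660,-0.5000,0.0000)
R[1][1] = -0.5000

-0.500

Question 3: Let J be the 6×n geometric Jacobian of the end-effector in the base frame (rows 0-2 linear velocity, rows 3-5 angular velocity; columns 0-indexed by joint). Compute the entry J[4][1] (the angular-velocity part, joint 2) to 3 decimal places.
axis z_1 = (-0.5000,-0.8660,0.0000); lever o_n−o_1 = (-1.7321,1.0000,-5.0000)
cross product → J_v[:, 1] = (4.3301,-2.5000,-2.0000)
J_ω[:, 1] = z_1
entry J[4][1] = -0.8660

-0.866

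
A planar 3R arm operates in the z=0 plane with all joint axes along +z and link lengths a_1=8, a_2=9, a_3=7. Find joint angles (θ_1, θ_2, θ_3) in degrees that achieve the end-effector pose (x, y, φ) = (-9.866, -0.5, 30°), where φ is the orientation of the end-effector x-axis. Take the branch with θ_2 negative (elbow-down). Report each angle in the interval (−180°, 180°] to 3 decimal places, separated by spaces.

-150.000 -30.001 -150.000

wrist centre = target − a_3·(cos φ, sin φ) = (-15.9282, -4.0000)
cos θ_2 = (269.7068−8²−9²)/(2·8·9) = 0.8660; θ_2 = -30.0006° (elbow-down)
β = atan2(-4.0000,-15.9282) = -165.9030°; ψ = atan2(-4.5001,15.7942) = -15.9033°
θ_1 = β − ψ = -149.9996°
θ_3 = φ − θ_1 − θ_2 = -149.9997° (wrapped to (-180°,180°])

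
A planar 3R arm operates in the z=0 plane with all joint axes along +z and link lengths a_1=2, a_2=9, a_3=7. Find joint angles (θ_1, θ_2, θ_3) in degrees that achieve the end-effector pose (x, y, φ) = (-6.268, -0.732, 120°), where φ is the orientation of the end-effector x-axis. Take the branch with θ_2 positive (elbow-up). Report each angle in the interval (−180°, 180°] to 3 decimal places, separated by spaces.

105.666 150.001 -135.668

wrist centre = target − a_3·(cos φ, sin φ) = (-2.7680, -6.7942)
cos θ_2 = (53.8227−2²−9²)/(2·2·9) = -0.8660; θ_2 = 150.0013° (elbow-up)
β = atan2(-6.7942,-2.7680) = -112.1664°; ψ = atan2(4.4998,-5.7943) = 142.1674°
θ_1 = β − ψ = -254.3338°
θ_3 = φ − θ_1 − θ_2 = -135.6675° (wrapped to (-180°,180°])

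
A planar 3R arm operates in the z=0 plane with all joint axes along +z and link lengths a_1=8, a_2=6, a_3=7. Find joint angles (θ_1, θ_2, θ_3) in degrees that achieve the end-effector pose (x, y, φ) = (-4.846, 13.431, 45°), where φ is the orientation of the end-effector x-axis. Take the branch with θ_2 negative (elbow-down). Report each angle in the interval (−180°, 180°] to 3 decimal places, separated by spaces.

wrist centre = target − a_3·(cos φ, sin φ) = (-9.7957, 8.4813)
cos θ_2 = (167.8883−8²−6²)/(2·8·6) = 0.7072; θ_2 = -44.9949° (elbow-down)
β = atan2(8.4813,-9.7957) = 139.1137°; ψ = atan2(-4.2423,12.2430) = -19.1114°
θ_1 = β − ψ = 158.2251°
θ_3 = φ − θ_1 − θ_2 = -68.2302° (wrapped to (-180°,180°])

158.225 -44.995 -68.230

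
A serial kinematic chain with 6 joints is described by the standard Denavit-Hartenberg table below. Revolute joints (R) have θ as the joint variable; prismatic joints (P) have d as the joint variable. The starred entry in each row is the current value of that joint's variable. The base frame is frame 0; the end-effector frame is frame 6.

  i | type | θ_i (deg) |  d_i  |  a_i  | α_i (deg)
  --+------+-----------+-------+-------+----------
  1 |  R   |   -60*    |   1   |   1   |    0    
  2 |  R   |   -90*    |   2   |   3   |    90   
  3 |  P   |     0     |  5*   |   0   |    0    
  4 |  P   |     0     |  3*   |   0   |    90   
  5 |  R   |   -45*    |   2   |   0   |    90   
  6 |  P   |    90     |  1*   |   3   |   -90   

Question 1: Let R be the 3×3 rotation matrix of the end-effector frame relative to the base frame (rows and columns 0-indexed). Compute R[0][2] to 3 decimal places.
End-effector z-axis (col 2 of R) = (0.2588,0.9659,0.0000)
R[0][2] = 0.2588

0.259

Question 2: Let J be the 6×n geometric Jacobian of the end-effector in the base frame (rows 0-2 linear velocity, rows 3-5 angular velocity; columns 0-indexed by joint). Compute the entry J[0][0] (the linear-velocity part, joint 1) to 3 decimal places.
axis z_0 = ẑ; lever o_n−o_0 = (-5.1322,4.3034,-2.0000)
cross product → J_v[:, 0] = (-4.3034,-5.1322,0.0000)
J_ω[:, 0] = z_0
entry J[0][0] = -4.3034

-4.303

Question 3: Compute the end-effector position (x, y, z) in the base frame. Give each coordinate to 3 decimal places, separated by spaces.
after link 1: o_1 = (0.5000, -0.8660, 1.0000)
after link 2: o_2 = (-2.0981, -2.3660, 3.0000)
after link 3: o_3 = (-4.5981, 1.9641, 3.0000)
after link 4: o_4 = (-6.0981, 4.5622, 3.0000)
after link 5: o_5 = (-6.0981, 4.5622, 1.0000)
after link 6: o_6 = (-5.1322, 4.3034, -2.0000)

-5.132 4.303 -2.000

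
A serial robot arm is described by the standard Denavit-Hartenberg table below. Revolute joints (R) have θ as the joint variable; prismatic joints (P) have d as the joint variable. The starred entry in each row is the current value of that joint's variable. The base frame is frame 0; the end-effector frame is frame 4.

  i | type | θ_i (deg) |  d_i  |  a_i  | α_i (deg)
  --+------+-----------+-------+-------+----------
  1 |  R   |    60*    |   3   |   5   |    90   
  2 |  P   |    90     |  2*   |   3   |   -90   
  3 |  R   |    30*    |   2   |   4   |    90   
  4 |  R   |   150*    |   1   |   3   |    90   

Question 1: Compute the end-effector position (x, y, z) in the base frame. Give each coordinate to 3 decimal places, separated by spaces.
2.625 0.217 7.714

after link 1: o_1 = (2.5000, 4.3301, 3.0000)
after link 2: o_2 = (4.2321, 3.3301, 6.0000)
after link 3: o_3 = (1.5000, 2.5981, 9.4641)
after link 4: o_4 = (2.6250, 0.2165, 7.7141)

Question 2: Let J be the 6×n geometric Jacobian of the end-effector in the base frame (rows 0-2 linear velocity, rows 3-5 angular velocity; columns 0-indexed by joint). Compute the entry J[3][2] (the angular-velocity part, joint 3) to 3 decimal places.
axis z_2 = (-0.5000,-0.8660,0.0000); lever o_n−o_2 = (-1.6071,-3.1136,1.7141)
cross product → J_v[:, 2] = (-1.4845,0.8571,0.1651)
J_ω[:, 2] = z_2
entry J[3][2] = -0.5000

-0.500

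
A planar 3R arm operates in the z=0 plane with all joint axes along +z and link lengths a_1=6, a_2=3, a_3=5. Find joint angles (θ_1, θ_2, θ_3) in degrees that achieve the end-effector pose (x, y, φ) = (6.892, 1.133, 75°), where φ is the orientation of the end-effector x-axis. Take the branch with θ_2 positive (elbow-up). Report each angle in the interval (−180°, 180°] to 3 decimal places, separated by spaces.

-60.004 89.997 45.006

wrist centre = target − a_3·(cos φ, sin φ) = (5.5979, -3.6966)
cos θ_2 = (45.0016−6²−3²)/(2·6·3) = 0.0000; θ_2 = 89.9974° (elbow-up)
β = atan2(-3.6966,5.5979) = -33.4392°; ψ = atan2(3.0000,6.0001) = 26.5645°
θ_1 = β − ψ = -60.0037°
θ_3 = φ − θ_1 − θ_2 = 45.0062° (wrapped to (-180°,180°])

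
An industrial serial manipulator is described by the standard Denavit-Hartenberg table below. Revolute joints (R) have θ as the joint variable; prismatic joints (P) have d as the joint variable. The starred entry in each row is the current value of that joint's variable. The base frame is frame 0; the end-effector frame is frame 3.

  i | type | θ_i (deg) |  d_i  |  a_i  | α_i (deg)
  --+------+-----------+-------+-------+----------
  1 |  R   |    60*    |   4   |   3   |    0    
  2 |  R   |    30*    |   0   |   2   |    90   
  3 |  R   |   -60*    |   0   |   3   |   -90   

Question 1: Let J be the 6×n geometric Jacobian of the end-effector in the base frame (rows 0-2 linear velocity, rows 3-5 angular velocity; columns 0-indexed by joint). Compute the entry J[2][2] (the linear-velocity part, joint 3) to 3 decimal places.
1.500

axis z_2 = (1.0000,-0.0000,0.0000); lever o_n−o_2 = (0.0000,1.5000,-2.5981)
cross product → J_v[:, 2] = (0.0000,2.5981,1.5000)
J_ω[:, 2] = z_2
entry J[2][2] = 1.5000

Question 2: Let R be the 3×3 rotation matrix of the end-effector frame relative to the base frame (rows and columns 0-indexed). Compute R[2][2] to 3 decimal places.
0.500

End-effector z-axis (col 2 of R) = (0.0000,0.8660,0.5000)
R[2][2] = 0.5000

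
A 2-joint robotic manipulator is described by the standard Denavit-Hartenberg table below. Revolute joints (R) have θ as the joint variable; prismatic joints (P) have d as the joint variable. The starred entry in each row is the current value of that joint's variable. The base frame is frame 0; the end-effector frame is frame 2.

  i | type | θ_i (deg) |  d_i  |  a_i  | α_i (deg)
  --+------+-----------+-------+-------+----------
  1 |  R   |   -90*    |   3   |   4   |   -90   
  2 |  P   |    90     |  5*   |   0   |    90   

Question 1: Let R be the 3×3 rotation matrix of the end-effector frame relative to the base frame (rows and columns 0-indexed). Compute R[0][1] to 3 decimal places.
End-effector y-axis (col 1 of R) = (1.0000,0.0000,0.0000)
R[0][1] = 1.0000

1.000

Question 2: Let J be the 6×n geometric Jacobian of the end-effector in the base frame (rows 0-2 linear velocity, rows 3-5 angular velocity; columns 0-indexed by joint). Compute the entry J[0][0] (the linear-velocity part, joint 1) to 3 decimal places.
4.000

axis z_0 = ẑ; lever o_n−o_0 = (5.0000,-4.0000,3.0000)
cross product → J_v[:, 0] = (4.0000,5.0000,-0.0000)
J_ω[:, 0] = z_0
entry J[0][0] = 4.0000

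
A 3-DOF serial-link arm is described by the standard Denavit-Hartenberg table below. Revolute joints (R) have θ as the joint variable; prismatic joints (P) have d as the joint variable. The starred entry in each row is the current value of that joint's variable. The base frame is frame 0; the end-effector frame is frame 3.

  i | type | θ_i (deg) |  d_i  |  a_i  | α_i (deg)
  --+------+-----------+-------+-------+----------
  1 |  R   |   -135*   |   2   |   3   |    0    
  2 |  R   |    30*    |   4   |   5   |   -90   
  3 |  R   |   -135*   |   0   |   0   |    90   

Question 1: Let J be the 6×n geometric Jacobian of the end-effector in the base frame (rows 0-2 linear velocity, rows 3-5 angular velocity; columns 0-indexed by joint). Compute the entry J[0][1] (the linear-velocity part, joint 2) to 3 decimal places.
axis z_1 = (0.0000,0.0000,1.0000); lever o_n−o_1 = (-1.2941,-4.8296,4.0000)
cross product → J_v[:, 1] = (4.8296,-1.2941,0.0000)
J_ω[:, 1] = z_1
entry J[0][1] = 4.8296

4.830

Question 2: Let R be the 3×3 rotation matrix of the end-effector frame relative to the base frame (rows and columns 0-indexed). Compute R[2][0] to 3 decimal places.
0.707

End-effector x-axis (col 0 of R) = (0.1830,0.6830,0.7071)
R[2][0] = 0.7071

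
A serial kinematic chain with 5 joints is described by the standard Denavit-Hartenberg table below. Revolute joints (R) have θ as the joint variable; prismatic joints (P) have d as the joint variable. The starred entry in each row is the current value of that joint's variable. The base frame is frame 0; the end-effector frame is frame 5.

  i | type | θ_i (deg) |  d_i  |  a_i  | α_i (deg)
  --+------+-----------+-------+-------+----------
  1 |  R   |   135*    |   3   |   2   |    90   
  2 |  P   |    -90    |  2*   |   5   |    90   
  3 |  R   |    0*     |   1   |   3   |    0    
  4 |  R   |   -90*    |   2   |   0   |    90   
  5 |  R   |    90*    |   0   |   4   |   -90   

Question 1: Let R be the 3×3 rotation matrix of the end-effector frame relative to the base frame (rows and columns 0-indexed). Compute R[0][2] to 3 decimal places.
0.707

End-effector z-axis (col 2 of R) = (0.7071,0.7071,0.0000)
R[0][2] = 0.7071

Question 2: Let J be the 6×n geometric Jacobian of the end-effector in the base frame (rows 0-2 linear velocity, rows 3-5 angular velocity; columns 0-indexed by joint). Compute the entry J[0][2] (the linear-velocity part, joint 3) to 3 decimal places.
axis z_2 = (0.7071,-0.7071,-0.0000); lever o_n−o_2 = (4.9497,-4.9497,-3.0000)
cross product → J_v[:, 2] = (2.1213,2.1213,0.0000)
J_ω[:, 2] = z_2
entry J[0][2] = 2.1213

2.121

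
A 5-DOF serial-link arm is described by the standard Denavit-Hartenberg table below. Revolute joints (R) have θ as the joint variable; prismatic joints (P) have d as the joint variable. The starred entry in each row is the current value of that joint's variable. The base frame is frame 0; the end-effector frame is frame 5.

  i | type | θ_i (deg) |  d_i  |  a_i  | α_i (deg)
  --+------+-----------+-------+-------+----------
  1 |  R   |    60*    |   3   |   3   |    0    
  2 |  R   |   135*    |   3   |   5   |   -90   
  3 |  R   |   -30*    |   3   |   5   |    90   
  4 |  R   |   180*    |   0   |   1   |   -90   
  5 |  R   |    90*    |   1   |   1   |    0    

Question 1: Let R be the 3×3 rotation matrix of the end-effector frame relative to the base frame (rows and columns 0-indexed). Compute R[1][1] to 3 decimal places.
End-effector y-axis (col 1 of R) = (-0.8365,-0.2241,0.5000)
R[1][1] = -0.2241

-0.224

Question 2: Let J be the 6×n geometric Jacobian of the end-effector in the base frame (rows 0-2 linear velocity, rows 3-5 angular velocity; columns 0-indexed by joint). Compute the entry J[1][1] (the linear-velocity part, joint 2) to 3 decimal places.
axis z_1 = (0.0000,0.0000,1.0000); lever o_n−o_1 = (-8.1410,-4.2519,4.1340)
cross product → J_v[:, 1] = (4.2519,-8.1410,0.0000)
J_ω[:, 1] = z_1
entry J[1][1] = -8.1410

-8.141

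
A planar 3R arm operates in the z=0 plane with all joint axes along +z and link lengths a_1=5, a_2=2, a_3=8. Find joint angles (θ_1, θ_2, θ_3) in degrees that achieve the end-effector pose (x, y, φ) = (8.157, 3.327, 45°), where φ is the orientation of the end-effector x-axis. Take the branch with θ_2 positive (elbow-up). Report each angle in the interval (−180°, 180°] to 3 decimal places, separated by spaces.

wrist centre = target − a_3·(cos φ, sin φ) = (2.5001, -2.3299)
cos θ_2 = (11.6789−5²−2²)/(2·5·2) = -0.8661; θ_2 = 150.0031° (elbow-up)
β = atan2(-2.3299,2.5001) = -42.9808°; ψ = atan2(0.9999,3.2679) = 17.0130°
θ_1 = β − ψ = -59.9937°
θ_3 = φ − θ_1 − θ_2 = -45.0094° (wrapped to (-180°,180°])

-59.994 150.003 -45.009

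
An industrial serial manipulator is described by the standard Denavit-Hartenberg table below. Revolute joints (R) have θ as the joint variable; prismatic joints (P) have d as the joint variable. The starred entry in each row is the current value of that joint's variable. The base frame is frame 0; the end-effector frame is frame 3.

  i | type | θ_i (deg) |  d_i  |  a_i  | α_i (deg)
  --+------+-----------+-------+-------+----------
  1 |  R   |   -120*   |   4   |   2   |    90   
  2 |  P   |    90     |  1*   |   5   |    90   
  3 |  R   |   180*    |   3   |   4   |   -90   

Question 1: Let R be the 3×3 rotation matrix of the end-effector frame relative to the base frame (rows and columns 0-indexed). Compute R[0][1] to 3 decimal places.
End-effector y-axis (col 1 of R) = (0.5000,0.8660,0.0000)
R[0][1] = 0.5000

0.500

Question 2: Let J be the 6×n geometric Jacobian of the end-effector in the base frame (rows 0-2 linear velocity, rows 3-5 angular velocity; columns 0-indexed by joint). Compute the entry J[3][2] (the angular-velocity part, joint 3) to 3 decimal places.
-0.500

axis z_2 = (-0.5000,-0.8660,-0.0000); lever o_n−o_2 = (-1.5000,-2.5981,-4.0000)
cross product → J_v[:, 2] = (3.4641,-2.0000,-0.0000)
J_ω[:, 2] = z_2
entry J[3][2] = -0.5000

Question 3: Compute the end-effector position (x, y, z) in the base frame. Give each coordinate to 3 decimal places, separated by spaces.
-3.366 -3.830 5.000

after link 1: o_1 = (-1.0000, -1.7321, 4.0000)
after link 2: o_2 = (-1.8660, -1.2321, 9.0000)
after link 3: o_3 = (-3.3660, -3.8301, 5.0000)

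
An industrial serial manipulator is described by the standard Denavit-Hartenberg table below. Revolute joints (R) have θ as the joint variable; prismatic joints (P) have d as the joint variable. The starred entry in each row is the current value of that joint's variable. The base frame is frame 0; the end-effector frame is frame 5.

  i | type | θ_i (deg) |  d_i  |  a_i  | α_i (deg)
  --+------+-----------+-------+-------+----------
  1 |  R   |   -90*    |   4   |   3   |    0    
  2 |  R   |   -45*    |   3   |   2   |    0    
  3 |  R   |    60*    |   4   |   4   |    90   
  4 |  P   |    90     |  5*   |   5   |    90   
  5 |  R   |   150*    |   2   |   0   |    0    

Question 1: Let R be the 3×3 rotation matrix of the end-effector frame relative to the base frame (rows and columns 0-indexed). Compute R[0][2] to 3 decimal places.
0.259

End-effector z-axis (col 2 of R) = (0.2588,-0.9659,-0.0000)
R[0][2] = 0.2588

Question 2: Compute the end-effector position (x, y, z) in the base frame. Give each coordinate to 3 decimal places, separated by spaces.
-4.691 -11.504 16.000

after link 1: o_1 = (0.0000, -3.0000, 4.0000)
after link 2: o_2 = (-1.4142, -4.4142, 7.0000)
after link 3: o_3 = (-0.3789, -8.2779, 11.0000)
after link 4: o_4 = (-5.2086, -9.5720, 16.0000)
after link 5: o_5 = (-4.6909, -11.5039, 16.0000)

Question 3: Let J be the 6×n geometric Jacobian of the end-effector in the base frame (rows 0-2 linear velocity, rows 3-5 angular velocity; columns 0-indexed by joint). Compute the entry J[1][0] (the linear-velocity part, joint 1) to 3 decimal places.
axis z_0 = ẑ; lever o_n−o_0 = (-4.6909,-11.5039,16.0000)
cross product → J_v[:, 0] = (11.5039,-4.6909,0.0000)
J_ω[:, 0] = z_0
entry J[1][0] = -4.6909

-4.691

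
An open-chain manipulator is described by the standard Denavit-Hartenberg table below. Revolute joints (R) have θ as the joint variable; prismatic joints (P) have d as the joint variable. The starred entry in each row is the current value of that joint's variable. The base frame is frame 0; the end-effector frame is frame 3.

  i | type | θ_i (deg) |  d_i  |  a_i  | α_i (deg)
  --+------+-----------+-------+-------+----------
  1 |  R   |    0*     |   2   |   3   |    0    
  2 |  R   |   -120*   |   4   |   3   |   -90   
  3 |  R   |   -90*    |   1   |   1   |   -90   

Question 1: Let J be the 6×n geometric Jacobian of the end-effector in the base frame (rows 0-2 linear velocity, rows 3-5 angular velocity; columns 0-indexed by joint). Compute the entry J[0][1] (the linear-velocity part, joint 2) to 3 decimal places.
3.098

axis z_1 = (0.0000,0.0000,1.0000); lever o_n−o_1 = (-0.6340,-3.0981,5.0000)
cross product → J_v[:, 1] = (3.0981,-0.6340,0.0000)
J_ω[:, 1] = z_1
entry J[0][1] = 3.0981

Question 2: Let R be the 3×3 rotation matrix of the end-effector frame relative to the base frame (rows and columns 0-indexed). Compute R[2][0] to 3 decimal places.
End-effector x-axis (col 0 of R) = (-0.0000,-0.0000,1.0000)
R[2][0] = 1.0000

1.000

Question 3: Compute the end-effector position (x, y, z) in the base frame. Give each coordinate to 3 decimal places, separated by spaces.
after link 1: o_1 = (3.0000, 0.0000, 2.0000)
after link 2: o_2 = (1.5000, -2.5981, 6.0000)
after link 3: o_3 = (2.3660, -3.0981, 7.0000)

2.366 -3.098 7.000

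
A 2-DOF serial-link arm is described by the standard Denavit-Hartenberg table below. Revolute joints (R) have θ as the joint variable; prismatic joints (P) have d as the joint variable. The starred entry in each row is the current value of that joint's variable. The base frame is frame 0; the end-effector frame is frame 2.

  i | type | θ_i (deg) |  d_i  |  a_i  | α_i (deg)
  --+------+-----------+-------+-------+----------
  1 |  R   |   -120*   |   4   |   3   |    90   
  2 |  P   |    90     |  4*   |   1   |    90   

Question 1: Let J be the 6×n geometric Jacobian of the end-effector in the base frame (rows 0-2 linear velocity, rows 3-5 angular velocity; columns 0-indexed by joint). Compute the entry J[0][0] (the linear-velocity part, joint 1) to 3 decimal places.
0.598

axis z_0 = ẑ; lever o_n−o_0 = (-4.9641,-0.5981,5.0000)
cross product → J_v[:, 0] = (0.5981,-4.9641,0.0000)
J_ω[:, 0] = z_0
entry J[0][0] = 0.5981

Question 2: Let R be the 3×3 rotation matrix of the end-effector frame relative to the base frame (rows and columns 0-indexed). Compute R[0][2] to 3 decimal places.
End-effector z-axis (col 2 of R) = (-0.5000,-0.8660,-0.0000)
R[0][2] = -0.5000

-0.500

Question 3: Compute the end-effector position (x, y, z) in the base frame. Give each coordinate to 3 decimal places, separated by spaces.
after link 1: o_1 = (-1.5000, -2.5981, 4.0000)
after link 2: o_2 = (-4.9641, -0.5981, 5.0000)

-4.964 -0.598 5.000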